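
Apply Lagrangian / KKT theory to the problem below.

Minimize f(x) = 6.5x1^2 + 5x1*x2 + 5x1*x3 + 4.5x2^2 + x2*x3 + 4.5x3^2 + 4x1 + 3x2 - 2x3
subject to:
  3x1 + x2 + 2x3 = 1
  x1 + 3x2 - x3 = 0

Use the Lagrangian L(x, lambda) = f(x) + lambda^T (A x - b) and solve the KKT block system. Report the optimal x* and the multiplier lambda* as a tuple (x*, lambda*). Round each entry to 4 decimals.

Form the Lagrangian:
  L(x, lambda) = (1/2) x^T Q x + c^T x + lambda^T (A x - b)
Stationarity (grad_x L = 0): Q x + c + A^T lambda = 0.
Primal feasibility: A x = b.

This gives the KKT block system:
  [ Q   A^T ] [ x     ]   [-c ]
  [ A    0  ] [ lambda ] = [ b ]

Solving the linear system:
  x*      = (-0.097, 0.2122, 0.5395)
  lambda* = (-1.8158, -1.0493)
  f(x*)   = 0.4926

x* = (-0.097, 0.2122, 0.5395), lambda* = (-1.8158, -1.0493)


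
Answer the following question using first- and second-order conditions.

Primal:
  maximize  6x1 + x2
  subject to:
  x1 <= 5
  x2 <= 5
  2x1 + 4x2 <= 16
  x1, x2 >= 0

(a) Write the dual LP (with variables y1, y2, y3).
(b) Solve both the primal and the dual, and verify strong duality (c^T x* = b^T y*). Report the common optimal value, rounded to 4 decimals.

The standard primal-dual pair for 'max c^T x s.t. A x <= b, x >= 0' is:
  Dual:  min b^T y  s.t.  A^T y >= c,  y >= 0.

So the dual LP is:
  minimize  5y1 + 5y2 + 16y3
  subject to:
    y1 + 2y3 >= 6
    y2 + 4y3 >= 1
    y1, y2, y3 >= 0

Solving the primal: x* = (5, 1.5).
  primal value c^T x* = 31.5.
Solving the dual: y* = (5.5, 0, 0.25).
  dual value b^T y* = 31.5.
Strong duality: c^T x* = b^T y*. Confirmed.

31.5


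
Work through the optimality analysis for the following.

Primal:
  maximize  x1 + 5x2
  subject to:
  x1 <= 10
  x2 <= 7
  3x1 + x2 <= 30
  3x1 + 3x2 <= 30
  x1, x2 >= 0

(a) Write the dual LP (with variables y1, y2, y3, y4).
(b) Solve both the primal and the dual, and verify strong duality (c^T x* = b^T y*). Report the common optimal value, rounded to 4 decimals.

The standard primal-dual pair for 'max c^T x s.t. A x <= b, x >= 0' is:
  Dual:  min b^T y  s.t.  A^T y >= c,  y >= 0.

So the dual LP is:
  minimize  10y1 + 7y2 + 30y3 + 30y4
  subject to:
    y1 + 3y3 + 3y4 >= 1
    y2 + y3 + 3y4 >= 5
    y1, y2, y3, y4 >= 0

Solving the primal: x* = (3, 7).
  primal value c^T x* = 38.
Solving the dual: y* = (0, 4, 0, 0.3333).
  dual value b^T y* = 38.
Strong duality: c^T x* = b^T y*. Confirmed.

38


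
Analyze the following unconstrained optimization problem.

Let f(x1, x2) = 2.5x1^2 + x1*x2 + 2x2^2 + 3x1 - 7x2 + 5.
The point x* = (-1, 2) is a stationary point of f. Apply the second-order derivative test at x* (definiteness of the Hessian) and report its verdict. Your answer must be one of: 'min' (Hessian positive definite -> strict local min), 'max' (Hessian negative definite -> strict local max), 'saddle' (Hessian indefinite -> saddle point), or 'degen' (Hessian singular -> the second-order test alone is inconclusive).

Compute the Hessian H = grad^2 f:
  H = [[5, 1], [1, 4]]
Verify stationarity: grad f(x*) = H x* + g = (0, 0).
Eigenvalues of H: 3.382, 5.618.
Both eigenvalues > 0, so H is positive definite -> x* is a strict local min.

min


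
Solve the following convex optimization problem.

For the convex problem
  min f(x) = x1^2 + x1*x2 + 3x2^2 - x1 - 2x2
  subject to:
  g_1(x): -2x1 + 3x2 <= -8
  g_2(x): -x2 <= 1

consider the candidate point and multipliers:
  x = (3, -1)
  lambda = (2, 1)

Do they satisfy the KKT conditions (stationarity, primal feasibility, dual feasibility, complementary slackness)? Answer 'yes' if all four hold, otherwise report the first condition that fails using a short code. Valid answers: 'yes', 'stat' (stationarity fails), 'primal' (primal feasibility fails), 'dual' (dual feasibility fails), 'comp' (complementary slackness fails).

Gradient of f: grad f(x) = Q x + c = (4, -5)
Constraint values g_i(x) = a_i^T x - b_i:
  g_1((3, -1)) = -1
  g_2((3, -1)) = 0
Stationarity residual: grad f(x) + sum_i lambda_i a_i = (0, 0)
  -> stationarity OK
Primal feasibility (all g_i <= 0): OK
Dual feasibility (all lambda_i >= 0): OK
Complementary slackness (lambda_i * g_i(x) = 0 for all i): FAILS

Verdict: the first failing condition is complementary_slackness -> comp.

comp


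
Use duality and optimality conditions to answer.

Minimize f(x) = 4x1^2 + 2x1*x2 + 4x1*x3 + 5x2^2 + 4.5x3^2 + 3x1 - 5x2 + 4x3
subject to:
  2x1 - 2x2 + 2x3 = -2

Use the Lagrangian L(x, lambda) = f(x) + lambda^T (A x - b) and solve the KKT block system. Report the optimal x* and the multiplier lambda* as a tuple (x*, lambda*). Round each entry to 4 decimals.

Form the Lagrangian:
  L(x, lambda) = (1/2) x^T Q x + c^T x + lambda^T (A x - b)
Stationarity (grad_x L = 0): Q x + c + A^T lambda = 0.
Primal feasibility: A x = b.

This gives the KKT block system:
  [ Q   A^T ] [ x     ]   [-c ]
  [ A    0  ] [ lambda ] = [ b ]

Solving the linear system:
  x*      = (-0.284, 0.4815, -0.2346)
  lambda* = (-0.3765)
  f(x*)   = -2.4753

x* = (-0.284, 0.4815, -0.2346), lambda* = (-0.3765)


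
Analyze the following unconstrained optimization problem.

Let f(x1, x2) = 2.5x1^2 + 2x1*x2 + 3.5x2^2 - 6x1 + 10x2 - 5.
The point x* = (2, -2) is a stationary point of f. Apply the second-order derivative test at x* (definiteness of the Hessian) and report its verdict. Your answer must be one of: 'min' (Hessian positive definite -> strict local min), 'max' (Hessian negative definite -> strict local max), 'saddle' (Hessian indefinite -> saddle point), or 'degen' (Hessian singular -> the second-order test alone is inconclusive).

Compute the Hessian H = grad^2 f:
  H = [[5, 2], [2, 7]]
Verify stationarity: grad f(x*) = H x* + g = (0, 0).
Eigenvalues of H: 3.7639, 8.2361.
Both eigenvalues > 0, so H is positive definite -> x* is a strict local min.

min


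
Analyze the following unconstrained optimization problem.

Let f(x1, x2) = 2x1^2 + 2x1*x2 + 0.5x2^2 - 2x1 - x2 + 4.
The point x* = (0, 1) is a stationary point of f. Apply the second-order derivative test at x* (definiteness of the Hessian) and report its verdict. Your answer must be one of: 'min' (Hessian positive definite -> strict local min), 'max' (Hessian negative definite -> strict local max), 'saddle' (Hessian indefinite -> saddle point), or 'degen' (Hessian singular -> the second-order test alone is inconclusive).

Compute the Hessian H = grad^2 f:
  H = [[4, 2], [2, 1]]
Verify stationarity: grad f(x*) = H x* + g = (0, 0).
Eigenvalues of H: 0, 5.
H has a zero eigenvalue (singular; positive semidefinite but not definite), so H is neither positive definite, negative definite, nor indefinite. The second-order test alone is inconclusive -> degen.
(Indeed, f is constant along the null direction of H through x*, so x* is not a strict local extremum.)

degen


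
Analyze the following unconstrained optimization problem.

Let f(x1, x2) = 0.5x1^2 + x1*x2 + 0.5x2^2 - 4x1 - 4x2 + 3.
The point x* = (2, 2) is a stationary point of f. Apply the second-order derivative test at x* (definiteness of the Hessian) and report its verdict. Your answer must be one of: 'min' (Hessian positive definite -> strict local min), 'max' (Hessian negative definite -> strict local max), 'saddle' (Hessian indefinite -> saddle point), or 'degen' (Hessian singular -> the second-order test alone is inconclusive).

Compute the Hessian H = grad^2 f:
  H = [[1, 1], [1, 1]]
Verify stationarity: grad f(x*) = H x* + g = (0, 0).
Eigenvalues of H: 0, 2.
H has a zero eigenvalue (singular; positive semidefinite but not definite), so H is neither positive definite, negative definite, nor indefinite. The second-order test alone is inconclusive -> degen.
(Indeed, f is constant along the null direction of H through x*, so x* is not a strict local extremum.)

degen


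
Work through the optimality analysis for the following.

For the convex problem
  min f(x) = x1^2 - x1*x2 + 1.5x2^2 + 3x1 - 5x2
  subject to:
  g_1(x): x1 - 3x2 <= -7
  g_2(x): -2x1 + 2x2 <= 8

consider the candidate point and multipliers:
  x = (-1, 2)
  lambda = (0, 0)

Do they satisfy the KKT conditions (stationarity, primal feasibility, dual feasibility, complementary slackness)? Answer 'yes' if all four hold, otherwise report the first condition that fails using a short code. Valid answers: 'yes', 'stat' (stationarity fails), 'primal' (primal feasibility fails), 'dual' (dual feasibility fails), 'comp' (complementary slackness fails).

Gradient of f: grad f(x) = Q x + c = (-1, 2)
Constraint values g_i(x) = a_i^T x - b_i:
  g_1((-1, 2)) = 0
  g_2((-1, 2)) = -2
Stationarity residual: grad f(x) + sum_i lambda_i a_i = (-1, 2)
  -> stationarity FAILS
Primal feasibility (all g_i <= 0): OK
Dual feasibility (all lambda_i >= 0): OK
Complementary slackness (lambda_i * g_i(x) = 0 for all i): OK

Verdict: the first failing condition is stationarity -> stat.

stat


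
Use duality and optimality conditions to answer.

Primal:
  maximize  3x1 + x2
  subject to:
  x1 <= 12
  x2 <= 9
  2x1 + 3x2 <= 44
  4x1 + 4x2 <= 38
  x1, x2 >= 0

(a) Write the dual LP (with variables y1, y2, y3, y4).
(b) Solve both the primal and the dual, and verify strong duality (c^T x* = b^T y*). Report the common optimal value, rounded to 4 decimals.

The standard primal-dual pair for 'max c^T x s.t. A x <= b, x >= 0' is:
  Dual:  min b^T y  s.t.  A^T y >= c,  y >= 0.

So the dual LP is:
  minimize  12y1 + 9y2 + 44y3 + 38y4
  subject to:
    y1 + 2y3 + 4y4 >= 3
    y2 + 3y3 + 4y4 >= 1
    y1, y2, y3, y4 >= 0

Solving the primal: x* = (9.5, 0).
  primal value c^T x* = 28.5.
Solving the dual: y* = (0, 0, 0, 0.75).
  dual value b^T y* = 28.5.
Strong duality: c^T x* = b^T y*. Confirmed.

28.5


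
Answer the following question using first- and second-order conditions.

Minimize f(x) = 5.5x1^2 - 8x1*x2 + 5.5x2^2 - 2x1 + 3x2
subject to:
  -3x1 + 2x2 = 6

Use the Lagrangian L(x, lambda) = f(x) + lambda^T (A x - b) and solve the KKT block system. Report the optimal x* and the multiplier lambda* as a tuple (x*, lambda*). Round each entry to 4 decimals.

Form the Lagrangian:
  L(x, lambda) = (1/2) x^T Q x + c^T x + lambda^T (A x - b)
Stationarity (grad_x L = 0): Q x + c + A^T lambda = 0.
Primal feasibility: A x = b.

This gives the KKT block system:
  [ Q   A^T ] [ x     ]   [-c ]
  [ A    0  ] [ lambda ] = [ b ]

Solving the linear system:
  x*      = (-2.383, -0.5745)
  lambda* = (-7.8723)
  f(x*)   = 25.1383

x* = (-2.383, -0.5745), lambda* = (-7.8723)


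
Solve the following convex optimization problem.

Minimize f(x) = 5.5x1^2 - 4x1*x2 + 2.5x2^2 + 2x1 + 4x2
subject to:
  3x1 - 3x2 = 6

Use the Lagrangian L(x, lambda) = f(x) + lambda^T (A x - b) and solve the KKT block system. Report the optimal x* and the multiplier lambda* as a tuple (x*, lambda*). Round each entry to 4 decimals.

Form the Lagrangian:
  L(x, lambda) = (1/2) x^T Q x + c^T x + lambda^T (A x - b)
Stationarity (grad_x L = 0): Q x + c + A^T lambda = 0.
Primal feasibility: A x = b.

This gives the KKT block system:
  [ Q   A^T ] [ x     ]   [-c ]
  [ A    0  ] [ lambda ] = [ b ]

Solving the linear system:
  x*      = (-0.5, -2.5)
  lambda* = (-2.1667)
  f(x*)   = 1

x* = (-0.5, -2.5), lambda* = (-2.1667)


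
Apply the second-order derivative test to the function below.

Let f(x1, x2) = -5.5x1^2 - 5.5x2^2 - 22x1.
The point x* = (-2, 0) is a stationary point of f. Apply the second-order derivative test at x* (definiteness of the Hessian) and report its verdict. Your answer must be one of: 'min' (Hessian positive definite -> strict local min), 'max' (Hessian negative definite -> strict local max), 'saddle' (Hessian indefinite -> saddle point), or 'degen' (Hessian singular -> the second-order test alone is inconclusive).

Compute the Hessian H = grad^2 f:
  H = [[-11, 0], [0, -11]]
Verify stationarity: grad f(x*) = H x* + g = (0, 0).
Eigenvalues of H: -11, -11.
Both eigenvalues < 0, so H is negative definite -> x* is a strict local max.

max


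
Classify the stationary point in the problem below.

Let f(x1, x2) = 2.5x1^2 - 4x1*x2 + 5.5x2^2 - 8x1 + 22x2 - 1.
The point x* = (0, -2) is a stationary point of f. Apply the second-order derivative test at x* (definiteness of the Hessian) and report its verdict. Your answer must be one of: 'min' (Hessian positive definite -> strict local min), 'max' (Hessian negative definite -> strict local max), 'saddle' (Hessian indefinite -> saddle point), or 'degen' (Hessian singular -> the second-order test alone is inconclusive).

Compute the Hessian H = grad^2 f:
  H = [[5, -4], [-4, 11]]
Verify stationarity: grad f(x*) = H x* + g = (0, 0).
Eigenvalues of H: 3, 13.
Both eigenvalues > 0, so H is positive definite -> x* is a strict local min.

min


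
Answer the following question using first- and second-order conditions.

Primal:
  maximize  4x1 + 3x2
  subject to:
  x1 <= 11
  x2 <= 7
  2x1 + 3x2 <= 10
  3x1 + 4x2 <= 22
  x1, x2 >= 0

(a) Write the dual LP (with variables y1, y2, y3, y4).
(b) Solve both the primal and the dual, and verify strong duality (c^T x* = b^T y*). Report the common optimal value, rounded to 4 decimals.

The standard primal-dual pair for 'max c^T x s.t. A x <= b, x >= 0' is:
  Dual:  min b^T y  s.t.  A^T y >= c,  y >= 0.

So the dual LP is:
  minimize  11y1 + 7y2 + 10y3 + 22y4
  subject to:
    y1 + 2y3 + 3y4 >= 4
    y2 + 3y3 + 4y4 >= 3
    y1, y2, y3, y4 >= 0

Solving the primal: x* = (5, 0).
  primal value c^T x* = 20.
Solving the dual: y* = (0, 0, 2, 0).
  dual value b^T y* = 20.
Strong duality: c^T x* = b^T y*. Confirmed.

20


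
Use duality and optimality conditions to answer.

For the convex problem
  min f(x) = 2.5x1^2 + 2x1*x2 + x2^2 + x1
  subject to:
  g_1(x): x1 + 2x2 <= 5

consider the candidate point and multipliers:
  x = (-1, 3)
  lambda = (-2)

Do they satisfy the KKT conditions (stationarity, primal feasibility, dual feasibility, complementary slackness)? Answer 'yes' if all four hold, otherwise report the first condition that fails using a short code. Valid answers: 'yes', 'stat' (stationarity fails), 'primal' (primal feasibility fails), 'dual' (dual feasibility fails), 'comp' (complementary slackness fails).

Gradient of f: grad f(x) = Q x + c = (2, 4)
Constraint values g_i(x) = a_i^T x - b_i:
  g_1((-1, 3)) = 0
Stationarity residual: grad f(x) + sum_i lambda_i a_i = (0, 0)
  -> stationarity OK
Primal feasibility (all g_i <= 0): OK
Dual feasibility (all lambda_i >= 0): FAILS
Complementary slackness (lambda_i * g_i(x) = 0 for all i): OK

Verdict: the first failing condition is dual_feasibility -> dual.

dual


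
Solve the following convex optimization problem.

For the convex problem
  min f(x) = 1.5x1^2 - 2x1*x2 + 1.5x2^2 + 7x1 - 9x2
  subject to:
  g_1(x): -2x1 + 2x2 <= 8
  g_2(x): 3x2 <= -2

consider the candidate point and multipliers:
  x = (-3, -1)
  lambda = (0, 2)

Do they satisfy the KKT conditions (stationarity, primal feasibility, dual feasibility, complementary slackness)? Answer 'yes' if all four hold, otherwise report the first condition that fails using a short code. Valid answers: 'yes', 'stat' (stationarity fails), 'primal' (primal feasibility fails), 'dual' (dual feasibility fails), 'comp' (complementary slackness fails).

Gradient of f: grad f(x) = Q x + c = (0, -6)
Constraint values g_i(x) = a_i^T x - b_i:
  g_1((-3, -1)) = -4
  g_2((-3, -1)) = -1
Stationarity residual: grad f(x) + sum_i lambda_i a_i = (0, 0)
  -> stationarity OK
Primal feasibility (all g_i <= 0): OK
Dual feasibility (all lambda_i >= 0): OK
Complementary slackness (lambda_i * g_i(x) = 0 for all i): FAILS

Verdict: the first failing condition is complementary_slackness -> comp.

comp


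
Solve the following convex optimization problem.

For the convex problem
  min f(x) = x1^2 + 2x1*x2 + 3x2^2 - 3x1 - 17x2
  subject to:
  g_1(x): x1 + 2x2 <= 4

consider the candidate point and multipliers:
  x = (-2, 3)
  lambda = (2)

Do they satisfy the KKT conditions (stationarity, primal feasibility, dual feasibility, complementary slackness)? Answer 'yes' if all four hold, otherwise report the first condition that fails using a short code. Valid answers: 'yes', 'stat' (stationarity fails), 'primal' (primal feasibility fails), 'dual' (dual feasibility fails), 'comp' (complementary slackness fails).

Gradient of f: grad f(x) = Q x + c = (-1, -3)
Constraint values g_i(x) = a_i^T x - b_i:
  g_1((-2, 3)) = 0
Stationarity residual: grad f(x) + sum_i lambda_i a_i = (1, 1)
  -> stationarity FAILS
Primal feasibility (all g_i <= 0): OK
Dual feasibility (all lambda_i >= 0): OK
Complementary slackness (lambda_i * g_i(x) = 0 for all i): OK

Verdict: the first failing condition is stationarity -> stat.

stat


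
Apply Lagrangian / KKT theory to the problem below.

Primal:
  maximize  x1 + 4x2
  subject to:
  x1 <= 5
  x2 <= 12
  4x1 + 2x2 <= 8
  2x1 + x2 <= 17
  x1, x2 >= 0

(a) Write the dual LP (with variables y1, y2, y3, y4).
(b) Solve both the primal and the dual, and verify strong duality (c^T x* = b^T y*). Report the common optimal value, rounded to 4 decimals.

The standard primal-dual pair for 'max c^T x s.t. A x <= b, x >= 0' is:
  Dual:  min b^T y  s.t.  A^T y >= c,  y >= 0.

So the dual LP is:
  minimize  5y1 + 12y2 + 8y3 + 17y4
  subject to:
    y1 + 4y3 + 2y4 >= 1
    y2 + 2y3 + y4 >= 4
    y1, y2, y3, y4 >= 0

Solving the primal: x* = (0, 4).
  primal value c^T x* = 16.
Solving the dual: y* = (0, 0, 2, 0).
  dual value b^T y* = 16.
Strong duality: c^T x* = b^T y*. Confirmed.

16


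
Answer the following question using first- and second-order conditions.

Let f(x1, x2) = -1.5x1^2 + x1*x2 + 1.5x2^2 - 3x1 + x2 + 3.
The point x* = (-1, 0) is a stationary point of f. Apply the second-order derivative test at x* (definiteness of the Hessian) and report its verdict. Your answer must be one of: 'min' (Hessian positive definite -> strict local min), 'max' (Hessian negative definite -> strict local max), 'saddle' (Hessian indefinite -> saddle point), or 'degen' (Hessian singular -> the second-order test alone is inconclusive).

Compute the Hessian H = grad^2 f:
  H = [[-3, 1], [1, 3]]
Verify stationarity: grad f(x*) = H x* + g = (0, 0).
Eigenvalues of H: -3.1623, 3.1623.
Eigenvalues have mixed signs, so H is indefinite -> x* is a saddle point.

saddle


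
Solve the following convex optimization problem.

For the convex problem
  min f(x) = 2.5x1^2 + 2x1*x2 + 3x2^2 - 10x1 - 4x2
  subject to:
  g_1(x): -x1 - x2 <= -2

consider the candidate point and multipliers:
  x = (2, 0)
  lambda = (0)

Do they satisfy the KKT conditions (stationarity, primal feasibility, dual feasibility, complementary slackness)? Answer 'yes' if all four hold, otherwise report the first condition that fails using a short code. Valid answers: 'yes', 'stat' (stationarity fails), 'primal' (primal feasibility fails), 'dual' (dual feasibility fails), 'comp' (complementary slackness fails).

Gradient of f: grad f(x) = Q x + c = (0, 0)
Constraint values g_i(x) = a_i^T x - b_i:
  g_1((2, 0)) = 0
Stationarity residual: grad f(x) + sum_i lambda_i a_i = (0, 0)
  -> stationarity OK
Primal feasibility (all g_i <= 0): OK
Dual feasibility (all lambda_i >= 0): OK
Complementary slackness (lambda_i * g_i(x) = 0 for all i): OK

Verdict: yes, KKT holds.

yes


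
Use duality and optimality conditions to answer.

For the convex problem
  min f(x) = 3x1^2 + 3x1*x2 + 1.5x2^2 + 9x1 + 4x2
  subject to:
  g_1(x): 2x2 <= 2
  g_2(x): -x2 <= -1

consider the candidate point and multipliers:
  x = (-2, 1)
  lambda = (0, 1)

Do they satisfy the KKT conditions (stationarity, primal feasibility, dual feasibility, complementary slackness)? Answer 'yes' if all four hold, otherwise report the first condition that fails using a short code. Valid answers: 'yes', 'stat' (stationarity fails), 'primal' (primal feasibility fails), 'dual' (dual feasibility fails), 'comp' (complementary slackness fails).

Gradient of f: grad f(x) = Q x + c = (0, 1)
Constraint values g_i(x) = a_i^T x - b_i:
  g_1((-2, 1)) = 0
  g_2((-2, 1)) = 0
Stationarity residual: grad f(x) + sum_i lambda_i a_i = (0, 0)
  -> stationarity OK
Primal feasibility (all g_i <= 0): OK
Dual feasibility (all lambda_i >= 0): OK
Complementary slackness (lambda_i * g_i(x) = 0 for all i): OK

Verdict: yes, KKT holds.

yes


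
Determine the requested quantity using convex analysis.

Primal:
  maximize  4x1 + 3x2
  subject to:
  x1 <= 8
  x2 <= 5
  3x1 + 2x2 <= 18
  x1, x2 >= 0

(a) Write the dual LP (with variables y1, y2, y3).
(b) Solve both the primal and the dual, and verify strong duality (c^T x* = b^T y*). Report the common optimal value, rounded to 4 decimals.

The standard primal-dual pair for 'max c^T x s.t. A x <= b, x >= 0' is:
  Dual:  min b^T y  s.t.  A^T y >= c,  y >= 0.

So the dual LP is:
  minimize  8y1 + 5y2 + 18y3
  subject to:
    y1 + 3y3 >= 4
    y2 + 2y3 >= 3
    y1, y2, y3 >= 0

Solving the primal: x* = (2.6667, 5).
  primal value c^T x* = 25.6667.
Solving the dual: y* = (0, 0.3333, 1.3333).
  dual value b^T y* = 25.6667.
Strong duality: c^T x* = b^T y*. Confirmed.

25.6667


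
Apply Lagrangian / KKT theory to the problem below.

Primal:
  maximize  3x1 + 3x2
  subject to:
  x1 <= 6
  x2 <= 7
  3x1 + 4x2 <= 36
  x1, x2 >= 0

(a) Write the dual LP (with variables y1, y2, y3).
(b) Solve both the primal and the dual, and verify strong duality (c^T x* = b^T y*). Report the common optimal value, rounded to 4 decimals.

The standard primal-dual pair for 'max c^T x s.t. A x <= b, x >= 0' is:
  Dual:  min b^T y  s.t.  A^T y >= c,  y >= 0.

So the dual LP is:
  minimize  6y1 + 7y2 + 36y3
  subject to:
    y1 + 3y3 >= 3
    y2 + 4y3 >= 3
    y1, y2, y3 >= 0

Solving the primal: x* = (6, 4.5).
  primal value c^T x* = 31.5.
Solving the dual: y* = (0.75, 0, 0.75).
  dual value b^T y* = 31.5.
Strong duality: c^T x* = b^T y*. Confirmed.

31.5


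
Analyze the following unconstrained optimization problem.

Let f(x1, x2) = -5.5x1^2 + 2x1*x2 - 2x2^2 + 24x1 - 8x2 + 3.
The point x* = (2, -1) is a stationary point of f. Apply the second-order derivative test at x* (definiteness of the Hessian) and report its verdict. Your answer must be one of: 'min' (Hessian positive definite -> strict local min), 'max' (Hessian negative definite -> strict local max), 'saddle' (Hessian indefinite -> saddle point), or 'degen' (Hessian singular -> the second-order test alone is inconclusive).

Compute the Hessian H = grad^2 f:
  H = [[-11, 2], [2, -4]]
Verify stationarity: grad f(x*) = H x* + g = (0, 0).
Eigenvalues of H: -11.5311, -3.4689.
Both eigenvalues < 0, so H is negative definite -> x* is a strict local max.

max


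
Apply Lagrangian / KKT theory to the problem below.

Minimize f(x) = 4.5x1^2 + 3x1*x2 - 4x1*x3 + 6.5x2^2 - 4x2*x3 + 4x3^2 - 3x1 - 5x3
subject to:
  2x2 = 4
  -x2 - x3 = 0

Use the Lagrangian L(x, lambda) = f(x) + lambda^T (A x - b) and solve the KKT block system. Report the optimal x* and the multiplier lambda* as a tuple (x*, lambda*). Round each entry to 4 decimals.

Form the Lagrangian:
  L(x, lambda) = (1/2) x^T Q x + c^T x + lambda^T (A x - b)
Stationarity (grad_x L = 0): Q x + c + A^T lambda = 0.
Primal feasibility: A x = b.

This gives the KKT block system:
  [ Q   A^T ] [ x     ]   [-c ]
  [ A    0  ] [ lambda ] = [ b ]

Solving the linear system:
  x*      = (-1.2222, 2, -2)
  lambda* = (-27.2222, -24.1111)
  f(x*)   = 61.2778

x* = (-1.2222, 2, -2), lambda* = (-27.2222, -24.1111)


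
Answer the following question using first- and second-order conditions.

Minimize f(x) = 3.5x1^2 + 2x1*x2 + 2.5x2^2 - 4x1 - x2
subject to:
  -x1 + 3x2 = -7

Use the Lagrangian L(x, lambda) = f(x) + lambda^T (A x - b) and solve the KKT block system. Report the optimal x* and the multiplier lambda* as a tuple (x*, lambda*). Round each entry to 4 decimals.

Form the Lagrangian:
  L(x, lambda) = (1/2) x^T Q x + c^T x + lambda^T (A x - b)
Stationarity (grad_x L = 0): Q x + c + A^T lambda = 0.
Primal feasibility: A x = b.

This gives the KKT block system:
  [ Q   A^T ] [ x     ]   [-c ]
  [ A    0  ] [ lambda ] = [ b ]

Solving the linear system:
  x*      = (1.45, -1.85)
  lambda* = (2.45)
  f(x*)   = 6.6

x* = (1.45, -1.85), lambda* = (2.45)


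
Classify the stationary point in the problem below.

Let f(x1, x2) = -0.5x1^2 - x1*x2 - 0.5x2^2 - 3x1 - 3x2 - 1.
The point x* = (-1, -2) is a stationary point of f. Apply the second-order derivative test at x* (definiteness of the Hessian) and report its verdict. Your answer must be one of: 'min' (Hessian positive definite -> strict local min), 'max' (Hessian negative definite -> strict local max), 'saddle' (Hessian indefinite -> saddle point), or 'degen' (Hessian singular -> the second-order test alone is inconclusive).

Compute the Hessian H = grad^2 f:
  H = [[-1, -1], [-1, -1]]
Verify stationarity: grad f(x*) = H x* + g = (0, 0).
Eigenvalues of H: -2, 0.
H has a zero eigenvalue (singular; negative semidefinite but not definite), so H is neither positive definite, negative definite, nor indefinite. The second-order test alone is inconclusive -> degen.
(Indeed, f is constant along the null direction of H through x*, so x* is not a strict local extremum.)

degen


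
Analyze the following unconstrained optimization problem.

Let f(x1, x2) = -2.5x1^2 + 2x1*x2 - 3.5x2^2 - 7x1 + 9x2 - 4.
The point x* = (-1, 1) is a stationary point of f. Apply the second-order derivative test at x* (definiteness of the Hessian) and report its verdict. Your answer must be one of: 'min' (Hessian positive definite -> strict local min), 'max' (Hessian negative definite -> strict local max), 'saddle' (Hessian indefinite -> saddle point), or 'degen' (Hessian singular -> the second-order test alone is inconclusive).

Compute the Hessian H = grad^2 f:
  H = [[-5, 2], [2, -7]]
Verify stationarity: grad f(x*) = H x* + g = (0, 0).
Eigenvalues of H: -8.2361, -3.7639.
Both eigenvalues < 0, so H is negative definite -> x* is a strict local max.

max


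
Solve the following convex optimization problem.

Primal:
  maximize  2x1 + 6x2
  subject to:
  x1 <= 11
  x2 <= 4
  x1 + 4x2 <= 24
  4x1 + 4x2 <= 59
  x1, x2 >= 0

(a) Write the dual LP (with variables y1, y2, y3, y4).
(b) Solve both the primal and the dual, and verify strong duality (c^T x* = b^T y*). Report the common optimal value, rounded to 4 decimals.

The standard primal-dual pair for 'max c^T x s.t. A x <= b, x >= 0' is:
  Dual:  min b^T y  s.t.  A^T y >= c,  y >= 0.

So the dual LP is:
  minimize  11y1 + 4y2 + 24y3 + 59y4
  subject to:
    y1 + y3 + 4y4 >= 2
    y2 + 4y3 + 4y4 >= 6
    y1, y2, y3, y4 >= 0

Solving the primal: x* = (11, 3.25).
  primal value c^T x* = 41.5.
Solving the dual: y* = (0.5, 0, 1.5, 0).
  dual value b^T y* = 41.5.
Strong duality: c^T x* = b^T y*. Confirmed.

41.5


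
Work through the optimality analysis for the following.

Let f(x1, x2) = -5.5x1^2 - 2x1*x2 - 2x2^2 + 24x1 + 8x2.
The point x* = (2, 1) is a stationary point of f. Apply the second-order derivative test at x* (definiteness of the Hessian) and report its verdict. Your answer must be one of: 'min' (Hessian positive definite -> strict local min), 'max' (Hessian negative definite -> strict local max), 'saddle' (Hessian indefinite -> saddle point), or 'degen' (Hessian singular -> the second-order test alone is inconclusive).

Compute the Hessian H = grad^2 f:
  H = [[-11, -2], [-2, -4]]
Verify stationarity: grad f(x*) = H x* + g = (0, 0).
Eigenvalues of H: -11.5311, -3.4689.
Both eigenvalues < 0, so H is negative definite -> x* is a strict local max.

max


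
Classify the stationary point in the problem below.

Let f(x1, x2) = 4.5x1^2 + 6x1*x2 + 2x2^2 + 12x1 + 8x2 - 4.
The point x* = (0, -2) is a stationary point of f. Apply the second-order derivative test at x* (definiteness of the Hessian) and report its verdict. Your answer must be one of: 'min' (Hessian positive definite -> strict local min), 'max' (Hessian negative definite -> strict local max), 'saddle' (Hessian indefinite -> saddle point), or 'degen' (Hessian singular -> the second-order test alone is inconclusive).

Compute the Hessian H = grad^2 f:
  H = [[9, 6], [6, 4]]
Verify stationarity: grad f(x*) = H x* + g = (0, 0).
Eigenvalues of H: 0, 13.
H has a zero eigenvalue (singular; positive semidefinite but not definite), so H is neither positive definite, negative definite, nor indefinite. The second-order test alone is inconclusive -> degen.
(Indeed, f is constant along the null direction of H through x*, so x* is not a strict local extremum.)

degen


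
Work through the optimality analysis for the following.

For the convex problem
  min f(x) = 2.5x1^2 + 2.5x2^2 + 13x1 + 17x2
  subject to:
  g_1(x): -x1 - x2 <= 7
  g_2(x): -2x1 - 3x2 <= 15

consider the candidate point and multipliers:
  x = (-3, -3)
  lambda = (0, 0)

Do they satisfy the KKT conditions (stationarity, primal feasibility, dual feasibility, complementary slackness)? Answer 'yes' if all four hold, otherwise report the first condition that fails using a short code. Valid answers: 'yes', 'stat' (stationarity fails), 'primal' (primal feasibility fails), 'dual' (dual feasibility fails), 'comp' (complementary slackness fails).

Gradient of f: grad f(x) = Q x + c = (-2, 2)
Constraint values g_i(x) = a_i^T x - b_i:
  g_1((-3, -3)) = -1
  g_2((-3, -3)) = 0
Stationarity residual: grad f(x) + sum_i lambda_i a_i = (-2, 2)
  -> stationarity FAILS
Primal feasibility (all g_i <= 0): OK
Dual feasibility (all lambda_i >= 0): OK
Complementary slackness (lambda_i * g_i(x) = 0 for all i): OK

Verdict: the first failing condition is stationarity -> stat.

stat


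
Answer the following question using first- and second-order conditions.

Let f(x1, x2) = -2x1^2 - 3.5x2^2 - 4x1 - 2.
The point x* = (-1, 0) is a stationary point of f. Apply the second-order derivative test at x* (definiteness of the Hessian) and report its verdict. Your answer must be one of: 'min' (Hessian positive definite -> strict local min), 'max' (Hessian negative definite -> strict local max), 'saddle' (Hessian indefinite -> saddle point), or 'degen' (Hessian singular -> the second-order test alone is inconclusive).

Compute the Hessian H = grad^2 f:
  H = [[-4, 0], [0, -7]]
Verify stationarity: grad f(x*) = H x* + g = (0, 0).
Eigenvalues of H: -7, -4.
Both eigenvalues < 0, so H is negative definite -> x* is a strict local max.

max


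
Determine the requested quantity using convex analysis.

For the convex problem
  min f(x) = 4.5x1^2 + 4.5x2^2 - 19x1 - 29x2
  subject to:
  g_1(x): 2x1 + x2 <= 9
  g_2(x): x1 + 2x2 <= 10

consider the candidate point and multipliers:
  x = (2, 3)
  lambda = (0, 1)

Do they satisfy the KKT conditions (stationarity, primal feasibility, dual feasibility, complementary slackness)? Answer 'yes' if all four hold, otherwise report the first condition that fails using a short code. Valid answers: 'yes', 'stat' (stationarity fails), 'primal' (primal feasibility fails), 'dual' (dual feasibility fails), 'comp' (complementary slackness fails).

Gradient of f: grad f(x) = Q x + c = (-1, -2)
Constraint values g_i(x) = a_i^T x - b_i:
  g_1((2, 3)) = -2
  g_2((2, 3)) = -2
Stationarity residual: grad f(x) + sum_i lambda_i a_i = (0, 0)
  -> stationarity OK
Primal feasibility (all g_i <= 0): OK
Dual feasibility (all lambda_i >= 0): OK
Complementary slackness (lambda_i * g_i(x) = 0 for all i): FAILS

Verdict: the first failing condition is complementary_slackness -> comp.

comp


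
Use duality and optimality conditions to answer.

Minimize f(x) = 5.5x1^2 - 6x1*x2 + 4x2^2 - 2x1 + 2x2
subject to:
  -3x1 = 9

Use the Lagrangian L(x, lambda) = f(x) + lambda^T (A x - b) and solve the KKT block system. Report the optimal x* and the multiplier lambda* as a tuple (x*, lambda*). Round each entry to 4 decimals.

Form the Lagrangian:
  L(x, lambda) = (1/2) x^T Q x + c^T x + lambda^T (A x - b)
Stationarity (grad_x L = 0): Q x + c + A^T lambda = 0.
Primal feasibility: A x = b.

This gives the KKT block system:
  [ Q   A^T ] [ x     ]   [-c ]
  [ A    0  ] [ lambda ] = [ b ]

Solving the linear system:
  x*      = (-3, -2.5)
  lambda* = (-6.6667)
  f(x*)   = 30.5

x* = (-3, -2.5), lambda* = (-6.6667)


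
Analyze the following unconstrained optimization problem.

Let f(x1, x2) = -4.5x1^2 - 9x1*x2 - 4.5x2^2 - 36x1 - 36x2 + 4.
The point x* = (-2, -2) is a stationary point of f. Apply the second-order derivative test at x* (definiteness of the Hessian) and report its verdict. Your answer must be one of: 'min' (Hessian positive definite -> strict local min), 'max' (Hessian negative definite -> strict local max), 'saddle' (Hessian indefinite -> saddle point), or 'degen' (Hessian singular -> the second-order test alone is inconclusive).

Compute the Hessian H = grad^2 f:
  H = [[-9, -9], [-9, -9]]
Verify stationarity: grad f(x*) = H x* + g = (0, 0).
Eigenvalues of H: -18, 0.
H has a zero eigenvalue (singular; negative semidefinite but not definite), so H is neither positive definite, negative definite, nor indefinite. The second-order test alone is inconclusive -> degen.
(Indeed, f is constant along the null direction of H through x*, so x* is not a strict local extremum.)

degen


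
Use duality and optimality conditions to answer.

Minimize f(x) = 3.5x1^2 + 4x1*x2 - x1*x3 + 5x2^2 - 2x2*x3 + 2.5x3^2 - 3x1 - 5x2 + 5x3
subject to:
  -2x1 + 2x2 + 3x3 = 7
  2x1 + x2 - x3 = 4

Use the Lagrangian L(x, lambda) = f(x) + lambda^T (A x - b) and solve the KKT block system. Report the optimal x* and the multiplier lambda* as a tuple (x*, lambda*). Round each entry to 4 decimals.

Form the Lagrangian:
  L(x, lambda) = (1/2) x^T Q x + c^T x + lambda^T (A x - b)
Stationarity (grad_x L = 0): Q x + c + A^T lambda = 0.
Primal feasibility: A x = b.

This gives the KKT block system:
  [ Q   A^T ] [ x     ]   [-c ]
  [ A    0  ] [ lambda ] = [ b ]

Solving the linear system:
  x*      = (1.1918, 2.8465, 1.2302)
  lambda* = (-6.0077, -13.757)
  f(x*)   = 42.7123

x* = (1.1918, 2.8465, 1.2302), lambda* = (-6.0077, -13.757)


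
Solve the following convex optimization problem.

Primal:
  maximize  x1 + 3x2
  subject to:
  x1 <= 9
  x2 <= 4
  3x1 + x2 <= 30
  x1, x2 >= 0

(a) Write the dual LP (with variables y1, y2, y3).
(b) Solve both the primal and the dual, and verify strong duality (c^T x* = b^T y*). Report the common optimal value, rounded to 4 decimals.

The standard primal-dual pair for 'max c^T x s.t. A x <= b, x >= 0' is:
  Dual:  min b^T y  s.t.  A^T y >= c,  y >= 0.

So the dual LP is:
  minimize  9y1 + 4y2 + 30y3
  subject to:
    y1 + 3y3 >= 1
    y2 + y3 >= 3
    y1, y2, y3 >= 0

Solving the primal: x* = (8.6667, 4).
  primal value c^T x* = 20.6667.
Solving the dual: y* = (0, 2.6667, 0.3333).
  dual value b^T y* = 20.6667.
Strong duality: c^T x* = b^T y*. Confirmed.

20.6667


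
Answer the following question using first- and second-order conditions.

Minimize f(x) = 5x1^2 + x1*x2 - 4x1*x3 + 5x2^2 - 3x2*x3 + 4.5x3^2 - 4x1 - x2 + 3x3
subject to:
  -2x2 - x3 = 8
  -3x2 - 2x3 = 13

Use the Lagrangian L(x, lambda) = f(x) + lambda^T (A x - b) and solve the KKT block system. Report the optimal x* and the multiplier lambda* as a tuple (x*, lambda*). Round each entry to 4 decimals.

Form the Lagrangian:
  L(x, lambda) = (1/2) x^T Q x + c^T x + lambda^T (A x - b)
Stationarity (grad_x L = 0): Q x + c + A^T lambda = 0.
Primal feasibility: A x = b.

This gives the KKT block system:
  [ Q   A^T ] [ x     ]   [-c ]
  [ A    0  ] [ lambda ] = [ b ]

Solving the linear system:
  x*      = (-0.1, -3, -2)
  lambda* = (-33.4, 13.9)
  f(x*)   = 41.95

x* = (-0.1, -3, -2), lambda* = (-33.4, 13.9)


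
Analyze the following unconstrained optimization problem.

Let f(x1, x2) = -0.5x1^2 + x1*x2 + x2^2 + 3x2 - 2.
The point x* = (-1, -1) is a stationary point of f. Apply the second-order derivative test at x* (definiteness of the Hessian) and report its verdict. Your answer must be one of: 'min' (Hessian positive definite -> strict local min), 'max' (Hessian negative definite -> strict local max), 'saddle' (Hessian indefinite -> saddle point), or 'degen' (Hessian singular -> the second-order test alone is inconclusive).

Compute the Hessian H = grad^2 f:
  H = [[-1, 1], [1, 2]]
Verify stationarity: grad f(x*) = H x* + g = (0, 0).
Eigenvalues of H: -1.3028, 2.3028.
Eigenvalues have mixed signs, so H is indefinite -> x* is a saddle point.

saddle


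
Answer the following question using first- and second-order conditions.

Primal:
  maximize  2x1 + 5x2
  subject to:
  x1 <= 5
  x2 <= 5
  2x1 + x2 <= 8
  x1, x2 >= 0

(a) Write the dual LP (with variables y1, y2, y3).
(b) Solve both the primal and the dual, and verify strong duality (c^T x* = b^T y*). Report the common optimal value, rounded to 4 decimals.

The standard primal-dual pair for 'max c^T x s.t. A x <= b, x >= 0' is:
  Dual:  min b^T y  s.t.  A^T y >= c,  y >= 0.

So the dual LP is:
  minimize  5y1 + 5y2 + 8y3
  subject to:
    y1 + 2y3 >= 2
    y2 + y3 >= 5
    y1, y2, y3 >= 0

Solving the primal: x* = (1.5, 5).
  primal value c^T x* = 28.
Solving the dual: y* = (0, 4, 1).
  dual value b^T y* = 28.
Strong duality: c^T x* = b^T y*. Confirmed.

28


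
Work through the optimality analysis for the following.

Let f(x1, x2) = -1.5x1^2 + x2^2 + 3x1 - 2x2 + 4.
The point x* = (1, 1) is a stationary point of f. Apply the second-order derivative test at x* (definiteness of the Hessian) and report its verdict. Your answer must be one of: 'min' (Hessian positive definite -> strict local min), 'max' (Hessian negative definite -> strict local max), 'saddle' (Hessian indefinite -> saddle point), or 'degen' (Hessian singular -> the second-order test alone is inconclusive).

Compute the Hessian H = grad^2 f:
  H = [[-3, 0], [0, 2]]
Verify stationarity: grad f(x*) = H x* + g = (0, 0).
Eigenvalues of H: -3, 2.
Eigenvalues have mixed signs, so H is indefinite -> x* is a saddle point.

saddle


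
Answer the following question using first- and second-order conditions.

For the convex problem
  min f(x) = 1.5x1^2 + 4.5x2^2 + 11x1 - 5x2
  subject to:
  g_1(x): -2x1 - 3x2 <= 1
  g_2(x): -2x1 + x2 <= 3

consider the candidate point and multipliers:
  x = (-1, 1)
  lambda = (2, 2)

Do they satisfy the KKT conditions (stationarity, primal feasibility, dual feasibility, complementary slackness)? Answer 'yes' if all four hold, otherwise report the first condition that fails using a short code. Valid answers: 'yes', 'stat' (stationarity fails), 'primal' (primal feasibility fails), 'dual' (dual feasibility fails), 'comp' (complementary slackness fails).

Gradient of f: grad f(x) = Q x + c = (8, 4)
Constraint values g_i(x) = a_i^T x - b_i:
  g_1((-1, 1)) = -2
  g_2((-1, 1)) = 0
Stationarity residual: grad f(x) + sum_i lambda_i a_i = (0, 0)
  -> stationarity OK
Primal feasibility (all g_i <= 0): OK
Dual feasibility (all lambda_i >= 0): OK
Complementary slackness (lambda_i * g_i(x) = 0 for all i): FAILS

Verdict: the first failing condition is complementary_slackness -> comp.

comp


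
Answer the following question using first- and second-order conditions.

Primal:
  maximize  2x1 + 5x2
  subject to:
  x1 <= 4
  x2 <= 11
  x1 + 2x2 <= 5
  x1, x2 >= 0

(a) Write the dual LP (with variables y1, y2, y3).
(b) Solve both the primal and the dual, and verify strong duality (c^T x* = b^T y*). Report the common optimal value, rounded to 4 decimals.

The standard primal-dual pair for 'max c^T x s.t. A x <= b, x >= 0' is:
  Dual:  min b^T y  s.t.  A^T y >= c,  y >= 0.

So the dual LP is:
  minimize  4y1 + 11y2 + 5y3
  subject to:
    y1 + y3 >= 2
    y2 + 2y3 >= 5
    y1, y2, y3 >= 0

Solving the primal: x* = (0, 2.5).
  primal value c^T x* = 12.5.
Solving the dual: y* = (0, 0, 2.5).
  dual value b^T y* = 12.5.
Strong duality: c^T x* = b^T y*. Confirmed.

12.5


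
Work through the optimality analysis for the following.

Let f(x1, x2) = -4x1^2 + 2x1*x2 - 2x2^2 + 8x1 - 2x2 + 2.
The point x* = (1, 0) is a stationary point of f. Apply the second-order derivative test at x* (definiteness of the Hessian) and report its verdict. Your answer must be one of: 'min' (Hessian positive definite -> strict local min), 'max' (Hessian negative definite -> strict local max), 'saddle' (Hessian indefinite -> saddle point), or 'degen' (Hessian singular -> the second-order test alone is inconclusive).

Compute the Hessian H = grad^2 f:
  H = [[-8, 2], [2, -4]]
Verify stationarity: grad f(x*) = H x* + g = (0, 0).
Eigenvalues of H: -8.8284, -3.1716.
Both eigenvalues < 0, so H is negative definite -> x* is a strict local max.

max
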